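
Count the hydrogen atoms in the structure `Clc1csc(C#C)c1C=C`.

Hydrogens are implicit in SMILES; fill each atom to its normal valence:
  3 × C (aromatic): no H
  2 × C: 1 H each → 2
  1 × C: 2 H
  1 × C (aromatic): 1 H
  1 × C: no H
  1 × Cl: no H
  1 × S (aromatic): no H
  Total hydrogens = 5.

5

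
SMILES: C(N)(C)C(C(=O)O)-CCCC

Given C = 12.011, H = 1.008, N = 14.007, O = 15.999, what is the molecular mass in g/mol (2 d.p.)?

Molecular formula: C8H17NO2.
M = 8×12.011 + 17×1.008 + 1×14.007 + 2×15.999 = 159.23 g/mol.

159.23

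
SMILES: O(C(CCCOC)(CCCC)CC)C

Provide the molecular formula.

Heavy atoms from the SMILES: 12 C, 2 O.
Implicit hydrogens by atom environment:
  7 × C: 2 H each → 14
  4 × C: 3 H each → 12
  2 × O: no H
  1 × C: no H
  Total hydrogens = 26.
Molecular formula: C12H26O2

C12H26O2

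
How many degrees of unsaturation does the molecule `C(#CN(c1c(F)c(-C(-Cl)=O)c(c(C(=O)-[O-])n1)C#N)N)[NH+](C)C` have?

10

Molecular formula from the SMILES: C12H9ClFN5O3.
DoU = (2C + 2 + N − H − X)/2 = (2·12 + 2 + 5 − 9 − 2)/2 = 20/2 = 10.
(Structurally: 1 ring(s) + 9 π bond(s) = 10.)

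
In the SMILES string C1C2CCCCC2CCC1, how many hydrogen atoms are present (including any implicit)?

Hydrogens are implicit in SMILES; fill each atom to its normal valence:
  8 × C: 2 H each → 16
  2 × C: 1 H each → 2
  Total hydrogens = 18.

18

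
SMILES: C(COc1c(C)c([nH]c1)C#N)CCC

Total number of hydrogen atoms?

16

Hydrogens are implicit in SMILES; fill each atom to its normal valence:
  4 × C: 2 H each → 8
  3 × C (aromatic): no H
  2 × C: 3 H each → 6
  1 × C (aromatic): 1 H
  1 × C: no H
  1 × N (aromatic): 1 H
  1 × N: no H
  1 × O: no H
  Total hydrogens = 16.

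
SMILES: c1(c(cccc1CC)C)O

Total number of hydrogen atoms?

12

Hydrogens are implicit in SMILES; fill each atom to its normal valence:
  3 × C (aromatic): 1 H each → 3
  3 × C (aromatic): no H
  2 × C: 3 H each → 6
  1 × C: 2 H
  1 × O: 1 H
  Total hydrogens = 12.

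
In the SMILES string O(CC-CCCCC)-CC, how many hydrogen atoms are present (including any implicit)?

20

Hydrogens are implicit in SMILES; fill each atom to its normal valence:
  7 × C: 2 H each → 14
  2 × C: 3 H each → 6
  1 × O: no H
  Total hydrogens = 20.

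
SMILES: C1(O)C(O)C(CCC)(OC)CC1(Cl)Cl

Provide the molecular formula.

C9H16Cl2O3

Heavy atoms from the SMILES: 9 C, 2 Cl, 3 O.
Implicit hydrogens by atom environment:
  3 × C: 2 H each → 6
  2 × C: 3 H each → 6
  2 × C: 1 H each → 2
  2 × C: no H
  2 × Cl: no H
  2 × O: 1 H each → 2
  1 × O: no H
  Total hydrogens = 16.
Molecular formula: C9H16Cl2O3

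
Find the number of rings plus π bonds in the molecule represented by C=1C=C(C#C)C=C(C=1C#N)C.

Molecular formula from the SMILES: C10H7N.
DoU = (2C + 2 + N − H − X)/2 = (2·10 + 2 + 1 − 7 − 0)/2 = 16/2 = 8.
(Structurally: 1 ring(s) + 7 π bond(s) = 8.)

8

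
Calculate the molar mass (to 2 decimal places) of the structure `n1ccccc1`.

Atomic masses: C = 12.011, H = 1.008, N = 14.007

Molecular formula: C5H5N.
M = 5×12.011 + 5×1.008 + 1×14.007 = 79.10 g/mol.

79.10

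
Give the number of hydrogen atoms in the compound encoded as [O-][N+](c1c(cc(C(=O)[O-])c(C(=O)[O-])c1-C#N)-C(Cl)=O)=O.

Hydrogens are implicit in SMILES; fill each atom to its normal valence:
  5 × C (aromatic): no H
  4 × C: no H
  4 × O: no H
  3 × O (charge -1): no H
  1 × C (aromatic): 1 H
  1 × Cl: no H
  1 × N (charge +1): no H
  1 × N: no H
  Total hydrogens = 1.

1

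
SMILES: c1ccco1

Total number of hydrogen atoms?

Hydrogens are implicit in SMILES; fill each atom to its normal valence:
  4 × C (aromatic): 1 H each → 4
  1 × O (aromatic): no H
  Total hydrogens = 4.

4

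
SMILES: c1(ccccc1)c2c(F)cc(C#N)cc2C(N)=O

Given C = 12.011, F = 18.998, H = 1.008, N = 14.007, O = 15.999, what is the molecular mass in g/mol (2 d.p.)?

Molecular formula: C14H9FN2O.
M = 14×12.011 + 1×18.998 + 9×1.008 + 2×14.007 + 1×15.999 = 240.24 g/mol.

240.24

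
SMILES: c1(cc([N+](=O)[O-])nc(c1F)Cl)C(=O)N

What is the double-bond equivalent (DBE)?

6

Molecular formula from the SMILES: C6H3ClFN3O3.
DoU = (2C + 2 + N − H − X)/2 = (2·6 + 2 + 3 − 3 − 2)/2 = 12/2 = 6.
(Structurally: 1 ring(s) + 5 π bond(s) = 6.)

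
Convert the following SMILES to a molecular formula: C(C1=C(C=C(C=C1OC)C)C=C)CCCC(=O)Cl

Heavy atoms from the SMILES: 15 C, 1 Cl, 2 O.
Implicit hydrogens by atom environment:
  5 × C: 2 H each → 10
  4 × C (aromatic): no H
  2 × C: 3 H each → 6
  2 × C (aromatic): 1 H each → 2
  2 × O: no H
  1 × C: 1 H
  1 × C: no H
  1 × Cl: no H
  Total hydrogens = 19.
Molecular formula: C15H19ClO2

C15H19ClO2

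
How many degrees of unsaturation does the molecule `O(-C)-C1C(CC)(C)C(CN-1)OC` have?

1

Molecular formula from the SMILES: C9H19NO2.
DoU = (2C + 2 + N − H − X)/2 = (2·9 + 2 + 1 − 19 − 0)/2 = 2/2 = 1.
(Structurally: 1 ring(s) + 0 π bond(s) = 1.)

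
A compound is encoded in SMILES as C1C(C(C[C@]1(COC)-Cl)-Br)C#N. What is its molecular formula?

Heavy atoms from the SMILES: 1 Br, 8 C, 1 Cl, 1 N, 1 O.
Implicit hydrogens by atom environment:
  3 × C: 2 H each → 6
  2 × C: 1 H each → 2
  2 × C: no H
  1 × Br: no H
  1 × C: 3 H
  1 × Cl: no H
  1 × N: no H
  1 × O: no H
  Total hydrogens = 11.
Molecular formula: C8H11BrClNO

C8H11BrClNO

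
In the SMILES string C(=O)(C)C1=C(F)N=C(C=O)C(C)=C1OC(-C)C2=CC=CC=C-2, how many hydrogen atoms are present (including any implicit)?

16

Hydrogens are implicit in SMILES; fill each atom to its normal valence:
  6 × C (aromatic): no H
  5 × C (aromatic): 1 H each → 5
  3 × C: 3 H each → 9
  3 × O: no H
  2 × C: 1 H each → 2
  1 × C: no H
  1 × F: no H
  1 × N (aromatic): no H
  Total hydrogens = 16.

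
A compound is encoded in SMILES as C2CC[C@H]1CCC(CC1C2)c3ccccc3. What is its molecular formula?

C16H22

Heavy atoms from the SMILES: 16 C.
Implicit hydrogens by atom environment:
  7 × C: 2 H each → 14
  5 × C (aromatic): 1 H each → 5
  3 × C: 1 H each → 3
  1 × C (aromatic): no H
  Total hydrogens = 22.
Molecular formula: C16H22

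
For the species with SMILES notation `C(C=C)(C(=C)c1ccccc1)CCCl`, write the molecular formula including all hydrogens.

C13H15Cl

Heavy atoms from the SMILES: 13 C, 1 Cl.
Implicit hydrogens by atom environment:
  5 × C (aromatic): 1 H each → 5
  4 × C: 2 H each → 8
  2 × C: 1 H each → 2
  1 × C: no H
  1 × C (aromatic): no H
  1 × Cl: no H
  Total hydrogens = 15.
Molecular formula: C13H15Cl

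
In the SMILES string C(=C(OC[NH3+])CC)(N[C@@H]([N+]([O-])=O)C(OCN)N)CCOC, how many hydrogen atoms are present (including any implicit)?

Hydrogens are implicit in SMILES; fill each atom to its normal valence:
  5 × C: 2 H each → 10
  4 × O: no H
  2 × C: 3 H each → 6
  2 × C: 1 H each → 2
  2 × C: no H
  2 × N: 2 H each → 4
  1 × N (charge +1): 3 H
  1 × N: 1 H
  1 × N (charge +1): no H
  1 × O (charge -1): no H
  Total hydrogens = 26.

26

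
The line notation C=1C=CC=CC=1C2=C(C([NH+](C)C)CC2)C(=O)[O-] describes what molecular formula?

C14H17NO2

Heavy atoms from the SMILES: 14 C, 1 N, 2 O.
Implicit hydrogens by atom environment:
  5 × C (aromatic): 1 H each → 5
  3 × C: no H
  2 × C: 3 H each → 6
  2 × C: 2 H each → 4
  1 × C: 1 H
  1 × C (aromatic): no H
  1 × N (charge +1): 1 H
  1 × O: no H
  1 × O (charge -1): no H
  Total hydrogens = 17.
Molecular formula: C14H17NO2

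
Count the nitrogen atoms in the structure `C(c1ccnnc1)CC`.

2

The symbol for nitrogen appears 2 times in the SMILES.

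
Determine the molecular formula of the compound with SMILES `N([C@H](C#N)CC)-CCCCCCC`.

Heavy atoms from the SMILES: 11 C, 2 N.
Implicit hydrogens by atom environment:
  7 × C: 2 H each → 14
  2 × C: 3 H each → 6
  1 × C: 1 H
  1 × C: no H
  1 × N: 1 H
  1 × N: no H
  Total hydrogens = 22.
Molecular formula: C11H22N2

C11H22N2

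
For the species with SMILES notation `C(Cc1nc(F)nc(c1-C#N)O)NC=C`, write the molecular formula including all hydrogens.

C9H9FN4O

Heavy atoms from the SMILES: 9 C, 1 F, 4 N, 1 O.
Implicit hydrogens by atom environment:
  4 × C (aromatic): no H
  3 × C: 2 H each → 6
  2 × N (aromatic): no H
  1 × C: 1 H
  1 × C: no H
  1 × F: no H
  1 × N: 1 H
  1 × N: no H
  1 × O: 1 H
  Total hydrogens = 9.
Molecular formula: C9H9FN4O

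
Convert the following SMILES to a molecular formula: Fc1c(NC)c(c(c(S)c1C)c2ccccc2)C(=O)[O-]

Heavy atoms from the SMILES: 15 C, 1 F, 1 N, 2 O, 1 S.
Implicit hydrogens by atom environment:
  7 × C (aromatic): no H
  5 × C (aromatic): 1 H each → 5
  2 × C: 3 H each → 6
  1 × C: no H
  1 × F: no H
  1 × N: 1 H
  1 × O: no H
  1 × O (charge -1): no H
  1 × S: 1 H
  Total hydrogens = 13.
Net charge -1.
Molecular formula: C15H13FNO2S-

C15H13FNO2S-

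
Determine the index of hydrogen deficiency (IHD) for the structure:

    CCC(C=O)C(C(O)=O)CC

2

Molecular formula from the SMILES: C8H14O3.
DoU = (2C + 2 + N − H − X)/2 = (2·8 + 2 + 0 − 14 − 0)/2 = 4/2 = 2.
(Structurally: 0 ring(s) + 2 π bond(s) = 2.)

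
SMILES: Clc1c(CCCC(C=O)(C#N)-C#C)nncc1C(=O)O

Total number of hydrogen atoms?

Hydrogens are implicit in SMILES; fill each atom to its normal valence:
  4 × C: no H
  3 × C: 2 H each → 6
  3 × C (aromatic): no H
  2 × C: 1 H each → 2
  2 × N (aromatic): no H
  2 × O: no H
  1 × C (aromatic): 1 H
  1 × Cl: no H
  1 × N: no H
  1 × O: 1 H
  Total hydrogens = 10.

10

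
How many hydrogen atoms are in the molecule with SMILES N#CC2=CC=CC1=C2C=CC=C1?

7

Hydrogens are implicit in SMILES; fill each atom to its normal valence:
  7 × C (aromatic): 1 H each → 7
  3 × C (aromatic): no H
  1 × C: no H
  1 × N: no H
  Total hydrogens = 7.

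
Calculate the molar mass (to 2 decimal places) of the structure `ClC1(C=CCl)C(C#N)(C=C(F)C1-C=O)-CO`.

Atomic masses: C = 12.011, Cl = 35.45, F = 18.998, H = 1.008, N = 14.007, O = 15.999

Molecular formula: C10H8Cl2FNO2.
M = 10×12.011 + 2×35.45 + 1×18.998 + 8×1.008 + 1×14.007 + 2×15.999 = 264.08 g/mol.

264.08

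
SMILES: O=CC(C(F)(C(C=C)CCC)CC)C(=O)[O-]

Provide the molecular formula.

Heavy atoms from the SMILES: 12 C, 1 F, 3 O.
Implicit hydrogens by atom environment:
  4 × C: 2 H each → 8
  4 × C: 1 H each → 4
  2 × C: 3 H each → 6
  2 × C: no H
  2 × O: no H
  1 × F: no H
  1 × O (charge -1): no H
  Total hydrogens = 18.
Net charge -1.
Molecular formula: C12H18FO3-

C12H18FO3-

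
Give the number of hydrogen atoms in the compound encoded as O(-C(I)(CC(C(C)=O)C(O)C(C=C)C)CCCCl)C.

24

Hydrogens are implicit in SMILES; fill each atom to its normal valence:
  5 × C: 2 H each → 10
  4 × C: 1 H each → 4
  3 × C: 3 H each → 9
  2 × C: no H
  2 × O: no H
  1 × Cl: no H
  1 × I: no H
  1 × O: 1 H
  Total hydrogens = 24.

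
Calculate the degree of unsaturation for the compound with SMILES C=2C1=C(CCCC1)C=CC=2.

Molecular formula from the SMILES: C10H12.
DoU = (2C + 2 + N − H − X)/2 = (2·10 + 2 + 0 − 12 − 0)/2 = 10/2 = 5.
(Structurally: 2 ring(s) + 3 π bond(s) = 5.)

5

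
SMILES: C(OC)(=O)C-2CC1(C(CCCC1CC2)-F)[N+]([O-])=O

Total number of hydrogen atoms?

18

Hydrogens are implicit in SMILES; fill each atom to its normal valence:
  6 × C: 2 H each → 12
  3 × C: 1 H each → 3
  3 × O: no H
  2 × C: no H
  1 × C: 3 H
  1 × F: no H
  1 × N (charge +1): no H
  1 × O (charge -1): no H
  Total hydrogens = 18.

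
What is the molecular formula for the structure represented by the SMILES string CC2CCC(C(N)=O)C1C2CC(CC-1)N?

C12H22N2O

Heavy atoms from the SMILES: 12 C, 2 N, 1 O.
Implicit hydrogens by atom environment:
  5 × C: 2 H each → 10
  5 × C: 1 H each → 5
  2 × N: 2 H each → 4
  1 × C: 3 H
  1 × C: no H
  1 × O: no H
  Total hydrogens = 22.
Molecular formula: C12H22N2O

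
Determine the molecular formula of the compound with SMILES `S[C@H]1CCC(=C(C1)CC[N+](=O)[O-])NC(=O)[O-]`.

Heavy atoms from the SMILES: 9 C, 2 N, 4 O, 1 S.
Implicit hydrogens by atom environment:
  5 × C: 2 H each → 10
  3 × C: no H
  2 × O: no H
  2 × O (charge -1): no H
  1 × C: 1 H
  1 × N: 1 H
  1 × N (charge +1): no H
  1 × S: 1 H
  Total hydrogens = 13.
Net charge -1.
Molecular formula: C9H13N2O4S-

C9H13N2O4S-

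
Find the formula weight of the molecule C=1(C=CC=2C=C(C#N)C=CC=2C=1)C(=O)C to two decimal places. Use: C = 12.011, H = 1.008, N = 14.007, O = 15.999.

195.22

Molecular formula: C13H9NO.
M = 13×12.011 + 9×1.008 + 1×14.007 + 1×15.999 = 195.22 g/mol.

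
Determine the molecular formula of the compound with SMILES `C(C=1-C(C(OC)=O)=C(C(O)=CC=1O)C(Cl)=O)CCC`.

Heavy atoms from the SMILES: 13 C, 1 Cl, 5 O.
Implicit hydrogens by atom environment:
  5 × C (aromatic): no H
  3 × C: 2 H each → 6
  3 × O: no H
  2 × C: 3 H each → 6
  2 × C: no H
  2 × O: 1 H each → 2
  1 × C (aromatic): 1 H
  1 × Cl: no H
  Total hydrogens = 15.
Molecular formula: C13H15ClO5

C13H15ClO5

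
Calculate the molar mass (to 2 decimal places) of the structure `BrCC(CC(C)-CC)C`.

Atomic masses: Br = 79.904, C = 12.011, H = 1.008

Molecular formula: C8H17Br.
M = 1×79.904 + 8×12.011 + 17×1.008 = 193.13 g/mol.

193.13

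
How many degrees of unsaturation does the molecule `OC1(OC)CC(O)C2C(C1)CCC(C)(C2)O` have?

2

Molecular formula from the SMILES: C12H22O4.
DoU = (2C + 2 + N − H − X)/2 = (2·12 + 2 + 0 − 22 − 0)/2 = 4/2 = 2.
(Structurally: 2 ring(s) + 0 π bond(s) = 2.)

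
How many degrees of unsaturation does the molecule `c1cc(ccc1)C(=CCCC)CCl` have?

Molecular formula from the SMILES: C12H15Cl.
DoU = (2C + 2 + N − H − X)/2 = (2·12 + 2 + 0 − 15 − 1)/2 = 10/2 = 5.
(Structurally: 1 ring(s) + 4 π bond(s) = 5.)

5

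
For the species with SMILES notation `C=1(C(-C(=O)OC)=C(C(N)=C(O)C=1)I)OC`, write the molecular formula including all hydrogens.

Heavy atoms from the SMILES: 9 C, 1 I, 1 N, 4 O.
Implicit hydrogens by atom environment:
  5 × C (aromatic): no H
  3 × O: no H
  2 × C: 3 H each → 6
  1 × C (aromatic): 1 H
  1 × C: no H
  1 × I: no H
  1 × N: 2 H
  1 × O: 1 H
  Total hydrogens = 10.
Molecular formula: C9H10INO4

C9H10INO4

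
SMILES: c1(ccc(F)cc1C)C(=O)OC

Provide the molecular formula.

Heavy atoms from the SMILES: 9 C, 1 F, 2 O.
Implicit hydrogens by atom environment:
  3 × C (aromatic): 1 H each → 3
  3 × C (aromatic): no H
  2 × C: 3 H each → 6
  2 × O: no H
  1 × C: no H
  1 × F: no H
  Total hydrogens = 9.
Molecular formula: C9H9FO2

C9H9FO2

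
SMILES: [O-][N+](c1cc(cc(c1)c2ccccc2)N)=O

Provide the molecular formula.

Heavy atoms from the SMILES: 12 C, 2 N, 2 O.
Implicit hydrogens by atom environment:
  8 × C (aromatic): 1 H each → 8
  4 × C (aromatic): no H
  1 × N: 2 H
  1 × N (charge +1): no H
  1 × O: no H
  1 × O (charge -1): no H
  Total hydrogens = 10.
Molecular formula: C12H10N2O2

C12H10N2O2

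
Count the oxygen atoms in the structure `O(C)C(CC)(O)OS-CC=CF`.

3

The symbol for oxygen appears 3 times in the SMILES.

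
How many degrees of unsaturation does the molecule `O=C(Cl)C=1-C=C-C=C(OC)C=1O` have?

Molecular formula from the SMILES: C8H7ClO3.
DoU = (2C + 2 + N − H − X)/2 = (2·8 + 2 + 0 − 7 − 1)/2 = 10/2 = 5.
(Structurally: 1 ring(s) + 4 π bond(s) = 5.)

5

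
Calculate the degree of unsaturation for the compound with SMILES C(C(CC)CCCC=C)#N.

Molecular formula from the SMILES: C9H15N.
DoU = (2C + 2 + N − H − X)/2 = (2·9 + 2 + 1 − 15 − 0)/2 = 6/2 = 3.
(Structurally: 0 ring(s) + 3 π bond(s) = 3.)

3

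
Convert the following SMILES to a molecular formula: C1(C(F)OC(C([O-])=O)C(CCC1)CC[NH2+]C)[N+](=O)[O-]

C11H19FN2O5

Heavy atoms from the SMILES: 11 C, 1 F, 2 N, 5 O.
Implicit hydrogens by atom environment:
  5 × C: 2 H each → 10
  4 × C: 1 H each → 4
  3 × O: no H
  2 × O (charge -1): no H
  1 × C: 3 H
  1 × C: no H
  1 × F: no H
  1 × N (charge +1): 2 H
  1 × N (charge +1): no H
  Total hydrogens = 19.
Molecular formula: C11H19FN2O5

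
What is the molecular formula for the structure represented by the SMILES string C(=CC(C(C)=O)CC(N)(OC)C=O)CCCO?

C12H21NO4

Heavy atoms from the SMILES: 12 C, 1 N, 4 O.
Implicit hydrogens by atom environment:
  4 × C: 2 H each → 8
  4 × C: 1 H each → 4
  3 × O: no H
  2 × C: 3 H each → 6
  2 × C: no H
  1 × N: 2 H
  1 × O: 1 H
  Total hydrogens = 21.
Molecular formula: C12H21NO4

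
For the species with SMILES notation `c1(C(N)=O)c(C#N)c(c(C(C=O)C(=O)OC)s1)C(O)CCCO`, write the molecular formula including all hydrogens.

Heavy atoms from the SMILES: 14 C, 2 N, 6 O, 1 S.
Implicit hydrogens by atom environment:
  4 × C (aromatic): no H
  4 × O: no H
  3 × C: 2 H each → 6
  3 × C: 1 H each → 3
  3 × C: no H
  2 × O: 1 H each → 2
  1 × C: 3 H
  1 × N: 2 H
  1 × N: no H
  1 × S (aromatic): no H
  Total hydrogens = 16.
Molecular formula: C14H16N2O6S

C14H16N2O6S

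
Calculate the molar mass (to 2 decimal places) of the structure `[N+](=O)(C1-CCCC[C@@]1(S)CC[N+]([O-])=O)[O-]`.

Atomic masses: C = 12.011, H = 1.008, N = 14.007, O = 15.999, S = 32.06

234.27

Molecular formula: C8H14N2O4S.
M = 8×12.011 + 14×1.008 + 2×14.007 + 4×15.999 + 1×32.06 = 234.27 g/mol.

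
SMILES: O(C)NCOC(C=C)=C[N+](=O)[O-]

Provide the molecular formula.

C6H10N2O4

Heavy atoms from the SMILES: 6 C, 2 N, 4 O.
Implicit hydrogens by atom environment:
  3 × O: no H
  2 × C: 2 H each → 4
  2 × C: 1 H each → 2
  1 × C: 3 H
  1 × C: no H
  1 × N: 1 H
  1 × N (charge +1): no H
  1 × O (charge -1): no H
  Total hydrogens = 10.
Molecular formula: C6H10N2O4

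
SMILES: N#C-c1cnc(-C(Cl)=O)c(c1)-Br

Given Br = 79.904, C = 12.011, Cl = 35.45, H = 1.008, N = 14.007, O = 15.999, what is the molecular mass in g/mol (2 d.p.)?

245.46

Molecular formula: C7H2BrClN2O.
M = 1×79.904 + 7×12.011 + 1×35.45 + 2×1.008 + 2×14.007 + 1×15.999 = 245.46 g/mol.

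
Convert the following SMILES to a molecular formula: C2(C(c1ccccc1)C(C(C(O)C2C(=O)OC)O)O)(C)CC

C17H24O5

Heavy atoms from the SMILES: 17 C, 5 O.
Implicit hydrogens by atom environment:
  5 × C: 1 H each → 5
  5 × C (aromatic): 1 H each → 5
  3 × C: 3 H each → 9
  3 × O: 1 H each → 3
  2 × C: no H
  2 × O: no H
  1 × C: 2 H
  1 × C (aromatic): no H
  Total hydrogens = 24.
Molecular formula: C17H24O5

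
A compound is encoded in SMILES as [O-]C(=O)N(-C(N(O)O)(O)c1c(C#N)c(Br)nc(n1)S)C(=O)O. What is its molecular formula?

Heavy atoms from the SMILES: 1 Br, 8 C, 5 N, 7 O, 1 S.
Implicit hydrogens by atom environment:
  4 × C (aromatic): no H
  4 × C: no H
  4 × O: 1 H each → 4
  3 × N: no H
  2 × N (aromatic): no H
  2 × O: no H
  1 × Br: no H
  1 × O (charge -1): no H
  1 × S: 1 H
  Total hydrogens = 5.
Net charge -1.
Molecular formula: C8H5BrN5O7S-

C8H5BrN5O7S-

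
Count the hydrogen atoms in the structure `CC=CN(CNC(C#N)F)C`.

Hydrogens are implicit in SMILES; fill each atom to its normal valence:
  3 × C: 1 H each → 3
  2 × C: 3 H each → 6
  2 × N: no H
  1 × C: 2 H
  1 × C: no H
  1 × F: no H
  1 × N: 1 H
  Total hydrogens = 12.

12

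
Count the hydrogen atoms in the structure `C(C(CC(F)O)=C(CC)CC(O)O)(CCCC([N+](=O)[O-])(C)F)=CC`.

Hydrogens are implicit in SMILES; fill each atom to its normal valence:
  6 × C: 2 H each → 12
  4 × C: no H
  3 × C: 3 H each → 9
  3 × C: 1 H each → 3
  3 × O: 1 H each → 3
  2 × F: no H
  1 × N (charge +1): no H
  1 × O: no H
  1 × O (charge -1): no H
  Total hydrogens = 27.

27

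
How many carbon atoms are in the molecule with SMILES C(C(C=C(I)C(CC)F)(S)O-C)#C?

The symbol for carbon appears 9 times in the SMILES.

9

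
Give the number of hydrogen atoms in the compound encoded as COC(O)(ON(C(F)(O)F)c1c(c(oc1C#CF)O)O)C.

Hydrogens are implicit in SMILES; fill each atom to its normal valence:
  4 × C (aromatic): no H
  4 × C: no H
  4 × O: 1 H each → 4
  3 × F: no H
  2 × C: 3 H each → 6
  2 × O: no H
  1 × N: no H
  1 × O (aromatic): no H
  Total hydrogens = 10.

10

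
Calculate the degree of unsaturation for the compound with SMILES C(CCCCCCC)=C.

1

Molecular formula from the SMILES: C9H18.
DoU = (2C + 2 + N − H − X)/2 = (2·9 + 2 + 0 − 18 − 0)/2 = 2/2 = 1.
(Structurally: 0 ring(s) + 1 π bond(s) = 1.)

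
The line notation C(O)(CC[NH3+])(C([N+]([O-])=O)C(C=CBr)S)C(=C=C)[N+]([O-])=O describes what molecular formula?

C10H15BrN3O5S+

Heavy atoms from the SMILES: 1 Br, 10 C, 3 N, 5 O, 1 S.
Implicit hydrogens by atom environment:
  4 × C: 1 H each → 4
  3 × C: 2 H each → 6
  3 × C: no H
  2 × N (charge +1): no H
  2 × O: no H
  2 × O (charge -1): no H
  1 × Br: no H
  1 × N (charge +1): 3 H
  1 × O: 1 H
  1 × S: 1 H
  Total hydrogens = 15.
Net charge +1.
Molecular formula: C10H15BrN3O5S+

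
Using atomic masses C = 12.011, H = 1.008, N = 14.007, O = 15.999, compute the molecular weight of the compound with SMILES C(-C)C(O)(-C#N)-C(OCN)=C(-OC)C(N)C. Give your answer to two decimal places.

Molecular formula: C10H19N3O3.
M = 10×12.011 + 19×1.008 + 3×14.007 + 3×15.999 = 229.28 g/mol.

229.28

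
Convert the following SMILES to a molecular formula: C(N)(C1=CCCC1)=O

C6H9NO

Heavy atoms from the SMILES: 6 C, 1 N, 1 O.
Implicit hydrogens by atom environment:
  3 × C: 2 H each → 6
  2 × C: no H
  1 × C: 1 H
  1 × N: 2 H
  1 × O: no H
  Total hydrogens = 9.
Molecular formula: C6H9NO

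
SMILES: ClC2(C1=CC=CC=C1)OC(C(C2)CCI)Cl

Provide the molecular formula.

C12H13Cl2IO

Heavy atoms from the SMILES: 12 C, 2 Cl, 1 I, 1 O.
Implicit hydrogens by atom environment:
  5 × C (aromatic): 1 H each → 5
  3 × C: 2 H each → 6
  2 × C: 1 H each → 2
  2 × Cl: no H
  1 × C: no H
  1 × C (aromatic): no H
  1 × I: no H
  1 × O: no H
  Total hydrogens = 13.
Molecular formula: C12H13Cl2IO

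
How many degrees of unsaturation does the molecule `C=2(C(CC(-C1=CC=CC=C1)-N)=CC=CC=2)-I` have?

8

Molecular formula from the SMILES: C14H14IN.
DoU = (2C + 2 + N − H − X)/2 = (2·14 + 2 + 1 − 14 − 1)/2 = 16/2 = 8.
(Structurally: 2 ring(s) + 6 π bond(s) = 8.)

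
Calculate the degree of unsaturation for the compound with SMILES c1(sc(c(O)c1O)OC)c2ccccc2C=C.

8

Molecular formula from the SMILES: C13H12O3S.
DoU = (2C + 2 + N − H − X)/2 = (2·13 + 2 + 0 − 12 − 0)/2 = 16/2 = 8.
(Structurally: 2 ring(s) + 6 π bond(s) = 8.)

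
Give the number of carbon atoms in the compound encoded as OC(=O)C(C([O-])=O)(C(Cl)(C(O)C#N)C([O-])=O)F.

The symbol for carbon appears 7 times in the SMILES. (Cl is a single chlorine, not C + l.)

7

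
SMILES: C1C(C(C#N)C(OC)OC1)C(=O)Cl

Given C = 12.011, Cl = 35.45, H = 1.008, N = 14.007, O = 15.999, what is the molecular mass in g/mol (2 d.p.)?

203.62

Molecular formula: C8H10ClNO3.
M = 8×12.011 + 1×35.45 + 10×1.008 + 1×14.007 + 3×15.999 = 203.62 g/mol.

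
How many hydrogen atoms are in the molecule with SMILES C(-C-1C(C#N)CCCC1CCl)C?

Hydrogens are implicit in SMILES; fill each atom to its normal valence:
  5 × C: 2 H each → 10
  3 × C: 1 H each → 3
  1 × C: 3 H
  1 × C: no H
  1 × Cl: no H
  1 × N: no H
  Total hydrogens = 16.

16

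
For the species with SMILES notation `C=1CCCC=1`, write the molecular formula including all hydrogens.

C5H8

Heavy atoms from the SMILES: 5 C.
Implicit hydrogens by atom environment:
  3 × C: 2 H each → 6
  2 × C: 1 H each → 2
  Total hydrogens = 8.
Molecular formula: C5H8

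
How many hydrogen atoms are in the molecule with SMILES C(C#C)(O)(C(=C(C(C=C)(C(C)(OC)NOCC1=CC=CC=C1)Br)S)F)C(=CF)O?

Hydrogens are implicit in SMILES; fill each atom to its normal valence:
  7 × C: no H
  5 × C (aromatic): 1 H each → 5
  3 × C: 1 H each → 3
  2 × C: 3 H each → 6
  2 × C: 2 H each → 4
  2 × F: no H
  2 × O: 1 H each → 2
  2 × O: no H
  1 × Br: no H
  1 × C (aromatic): no H
  1 × N: 1 H
  1 × S: 1 H
  Total hydrogens = 22.

22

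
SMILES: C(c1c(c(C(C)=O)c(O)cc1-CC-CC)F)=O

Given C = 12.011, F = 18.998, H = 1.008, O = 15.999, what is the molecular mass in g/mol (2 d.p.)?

Molecular formula: C13H15FO3.
M = 13×12.011 + 1×18.998 + 15×1.008 + 3×15.999 = 238.26 g/mol.

238.26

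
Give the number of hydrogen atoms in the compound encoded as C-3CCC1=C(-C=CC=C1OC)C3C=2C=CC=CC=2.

18

Hydrogens are implicit in SMILES; fill each atom to its normal valence:
  8 × C (aromatic): 1 H each → 8
  4 × C (aromatic): no H
  3 × C: 2 H each → 6
  1 × C: 3 H
  1 × C: 1 H
  1 × O: no H
  Total hydrogens = 18.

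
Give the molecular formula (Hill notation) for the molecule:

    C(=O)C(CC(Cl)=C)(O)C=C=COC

C9H11ClO3

Heavy atoms from the SMILES: 9 C, 1 Cl, 3 O.
Implicit hydrogens by atom environment:
  3 × C: 1 H each → 3
  3 × C: no H
  2 × C: 2 H each → 4
  2 × O: no H
  1 × C: 3 H
  1 × Cl: no H
  1 × O: 1 H
  Total hydrogens = 11.
Molecular formula: C9H11ClO3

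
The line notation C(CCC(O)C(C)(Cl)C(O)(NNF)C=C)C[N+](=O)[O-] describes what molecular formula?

C10H19ClFN3O4

Heavy atoms from the SMILES: 10 C, 1 Cl, 1 F, 3 N, 4 O.
Implicit hydrogens by atom environment:
  5 × C: 2 H each → 10
  2 × C: 1 H each → 2
  2 × C: no H
  2 × N: 1 H each → 2
  2 × O: 1 H each → 2
  1 × C: 3 H
  1 × Cl: no H
  1 × F: no H
  1 × N (charge +1): no H
  1 × O: no H
  1 × O (charge -1): no H
  Total hydrogens = 19.
Molecular formula: C10H19ClFN3O4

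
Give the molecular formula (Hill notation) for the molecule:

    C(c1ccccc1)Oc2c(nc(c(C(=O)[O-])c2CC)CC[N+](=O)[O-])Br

C17H16BrN2O5-

Heavy atoms from the SMILES: 1 Br, 17 C, 2 N, 5 O.
Implicit hydrogens by atom environment:
  6 × C (aromatic): no H
  5 × C (aromatic): 1 H each → 5
  4 × C: 2 H each → 8
  3 × O: no H
  2 × O (charge -1): no H
  1 × Br: no H
  1 × C: 3 H
  1 × C: no H
  1 × N (aromatic): no H
  1 × N (charge +1): no H
  Total hydrogens = 16.
Net charge -1.
Molecular formula: C17H16BrN2O5-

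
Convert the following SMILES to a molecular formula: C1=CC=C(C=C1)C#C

C8H6

Heavy atoms from the SMILES: 8 C.
Implicit hydrogens by atom environment:
  5 × C (aromatic): 1 H each → 5
  1 × C: 1 H
  1 × C (aromatic): no H
  1 × C: no H
  Total hydrogens = 6.
Molecular formula: C8H6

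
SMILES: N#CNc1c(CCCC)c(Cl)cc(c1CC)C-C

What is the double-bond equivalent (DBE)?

Molecular formula from the SMILES: C15H21ClN2.
DoU = (2C + 2 + N − H − X)/2 = (2·15 + 2 + 2 − 21 − 1)/2 = 12/2 = 6.
(Structurally: 1 ring(s) + 5 π bond(s) = 6.)

6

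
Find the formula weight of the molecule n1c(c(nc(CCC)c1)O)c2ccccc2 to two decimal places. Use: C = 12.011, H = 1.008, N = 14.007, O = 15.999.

214.27

Molecular formula: C13H14N2O.
M = 13×12.011 + 14×1.008 + 2×14.007 + 1×15.999 = 214.27 g/mol.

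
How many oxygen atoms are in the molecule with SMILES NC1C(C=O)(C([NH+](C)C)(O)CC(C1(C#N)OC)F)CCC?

The symbol for oxygen appears 3 times in the SMILES.

3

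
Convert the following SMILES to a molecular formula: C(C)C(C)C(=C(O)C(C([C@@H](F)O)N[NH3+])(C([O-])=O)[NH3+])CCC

C13H27FN3O4+

Heavy atoms from the SMILES: 13 C, 1 F, 3 N, 4 O.
Implicit hydrogens by atom environment:
  4 × C: no H
  3 × C: 3 H each → 9
  3 × C: 2 H each → 6
  3 × C: 1 H each → 3
  2 × N (charge +1): 3 H each → 6
  2 × O: 1 H each → 2
  1 × F: no H
  1 × N: 1 H
  1 × O: no H
  1 × O (charge -1): no H
  Total hydrogens = 27.
Net charge +1.
Molecular formula: C13H27FN3O4+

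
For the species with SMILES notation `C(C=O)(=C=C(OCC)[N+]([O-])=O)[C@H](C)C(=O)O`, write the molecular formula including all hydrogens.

C9H11NO6

Heavy atoms from the SMILES: 9 C, 1 N, 6 O.
Implicit hydrogens by atom environment:
  4 × C: no H
  4 × O: no H
  2 × C: 3 H each → 6
  2 × C: 1 H each → 2
  1 × C: 2 H
  1 × N (charge +1): no H
  1 × O: 1 H
  1 × O (charge -1): no H
  Total hydrogens = 11.
Molecular formula: C9H11NO6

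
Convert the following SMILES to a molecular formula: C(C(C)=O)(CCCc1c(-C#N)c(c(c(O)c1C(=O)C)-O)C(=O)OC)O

C17H19NO7

Heavy atoms from the SMILES: 17 C, 1 N, 7 O.
Implicit hydrogens by atom environment:
  6 × C (aromatic): no H
  4 × C: no H
  4 × O: no H
  3 × C: 3 H each → 9
  3 × C: 2 H each → 6
  3 × O: 1 H each → 3
  1 × C: 1 H
  1 × N: no H
  Total hydrogens = 19.
Molecular formula: C17H19NO7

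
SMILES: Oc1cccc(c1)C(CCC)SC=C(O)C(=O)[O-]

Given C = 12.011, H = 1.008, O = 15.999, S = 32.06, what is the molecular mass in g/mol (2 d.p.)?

Molecular formula: C13H15O4S-.
M = 13×12.011 + 15×1.008 + 4×15.999 + 1×32.06 = 267.32 g/mol.

267.32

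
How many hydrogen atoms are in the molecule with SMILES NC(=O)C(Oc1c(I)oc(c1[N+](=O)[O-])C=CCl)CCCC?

14

Hydrogens are implicit in SMILES; fill each atom to its normal valence:
  4 × C (aromatic): no H
  3 × C: 2 H each → 6
  3 × C: 1 H each → 3
  3 × O: no H
  1 × C: 3 H
  1 × C: no H
  1 × Cl: no H
  1 × I: no H
  1 × N: 2 H
  1 × N (charge +1): no H
  1 × O (aromatic): no H
  1 × O (charge -1): no H
  Total hydrogens = 14.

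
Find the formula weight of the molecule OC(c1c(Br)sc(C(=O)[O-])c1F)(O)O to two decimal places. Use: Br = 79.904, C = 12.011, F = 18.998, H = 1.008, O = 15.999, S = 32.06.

286.05

Molecular formula: C6H3BrFO5S-.
M = 1×79.904 + 6×12.011 + 1×18.998 + 3×1.008 + 5×15.999 + 1×32.06 = 286.05 g/mol.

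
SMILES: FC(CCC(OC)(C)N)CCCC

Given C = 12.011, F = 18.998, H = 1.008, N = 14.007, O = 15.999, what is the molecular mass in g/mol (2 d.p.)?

191.29

Molecular formula: C10H22FNO.
M = 10×12.011 + 1×18.998 + 22×1.008 + 1×14.007 + 1×15.999 = 191.29 g/mol.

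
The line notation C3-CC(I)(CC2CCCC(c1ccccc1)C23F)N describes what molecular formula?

C16H21FIN

Heavy atoms from the SMILES: 16 C, 1 F, 1 I, 1 N.
Implicit hydrogens by atom environment:
  6 × C: 2 H each → 12
  5 × C (aromatic): 1 H each → 5
  2 × C: 1 H each → 2
  2 × C: no H
  1 × C (aromatic): no H
  1 × F: no H
  1 × I: no H
  1 × N: 2 H
  Total hydrogens = 21.
Molecular formula: C16H21FIN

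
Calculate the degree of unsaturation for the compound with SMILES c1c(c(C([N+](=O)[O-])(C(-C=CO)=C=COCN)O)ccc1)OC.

Molecular formula from the SMILES: C14H16N2O6.
DoU = (2C + 2 + N − H − X)/2 = (2·14 + 2 + 2 − 16 − 0)/2 = 16/2 = 8.
(Structurally: 1 ring(s) + 7 π bond(s) = 8.)

8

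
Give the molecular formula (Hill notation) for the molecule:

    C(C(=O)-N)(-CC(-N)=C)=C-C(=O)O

Heavy atoms from the SMILES: 7 C, 2 N, 3 O.
Implicit hydrogens by atom environment:
  4 × C: no H
  2 × C: 2 H each → 4
  2 × N: 2 H each → 4
  2 × O: no H
  1 × C: 1 H
  1 × O: 1 H
  Total hydrogens = 10.
Molecular formula: C7H10N2O3

C7H10N2O3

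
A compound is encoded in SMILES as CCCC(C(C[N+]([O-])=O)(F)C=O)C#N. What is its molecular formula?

Heavy atoms from the SMILES: 8 C, 1 F, 2 N, 3 O.
Implicit hydrogens by atom environment:
  3 × C: 2 H each → 6
  2 × C: 1 H each → 2
  2 × C: no H
  2 × O: no H
  1 × C: 3 H
  1 × F: no H
  1 × N (charge +1): no H
  1 × N: no H
  1 × O (charge -1): no H
  Total hydrogens = 11.
Molecular formula: C8H11FN2O3

C8H11FN2O3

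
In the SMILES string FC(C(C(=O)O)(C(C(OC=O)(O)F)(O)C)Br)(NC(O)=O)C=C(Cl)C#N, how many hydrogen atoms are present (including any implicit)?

10

Hydrogens are implicit in SMILES; fill each atom to its normal valence:
  8 × C: no H
  4 × O: 1 H each → 4
  4 × O: no H
  2 × C: 1 H each → 2
  2 × F: no H
  1 × Br: no H
  1 × C: 3 H
  1 × Cl: no H
  1 × N: 1 H
  1 × N: no H
  Total hydrogens = 10.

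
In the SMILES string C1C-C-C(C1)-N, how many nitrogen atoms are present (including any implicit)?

The symbol for nitrogen appears 1 time in the SMILES.

1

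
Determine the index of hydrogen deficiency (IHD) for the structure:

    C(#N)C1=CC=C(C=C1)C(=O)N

Molecular formula from the SMILES: C8H6N2O.
DoU = (2C + 2 + N − H − X)/2 = (2·8 + 2 + 2 − 6 − 0)/2 = 14/2 = 7.
(Structurally: 1 ring(s) + 6 π bond(s) = 7.)

7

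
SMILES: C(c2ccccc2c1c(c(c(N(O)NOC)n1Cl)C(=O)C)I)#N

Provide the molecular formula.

C14H12ClIN4O3

Heavy atoms from the SMILES: 14 C, 1 Cl, 1 I, 4 N, 3 O.
Implicit hydrogens by atom environment:
  6 × C (aromatic): no H
  4 × C (aromatic): 1 H each → 4
  2 × C: 3 H each → 6
  2 × C: no H
  2 × N: no H
  2 × O: no H
  1 × Cl: no H
  1 × I: no H
  1 × N: 1 H
  1 × N (aromatic): no H
  1 × O: 1 H
  Total hydrogens = 12.
Molecular formula: C14H12ClIN4O3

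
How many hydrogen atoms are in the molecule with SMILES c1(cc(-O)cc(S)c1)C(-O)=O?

Hydrogens are implicit in SMILES; fill each atom to its normal valence:
  3 × C (aromatic): 1 H each → 3
  3 × C (aromatic): no H
  2 × O: 1 H each → 2
  1 × C: no H
  1 × O: no H
  1 × S: 1 H
  Total hydrogens = 6.

6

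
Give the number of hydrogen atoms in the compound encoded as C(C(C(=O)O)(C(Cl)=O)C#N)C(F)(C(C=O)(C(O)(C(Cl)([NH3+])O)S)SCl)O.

11

Hydrogens are implicit in SMILES; fill each atom to its normal valence:
  8 × C: no H
  4 × O: 1 H each → 4
  3 × Cl: no H
  3 × O: no H
  1 × C: 2 H
  1 × C: 1 H
  1 × F: no H
  1 × N (charge +1): 3 H
  1 × N: no H
  1 × S: 1 H
  1 × S: no H
  Total hydrogens = 11.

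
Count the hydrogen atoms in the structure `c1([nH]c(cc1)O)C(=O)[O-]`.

4

Hydrogens are implicit in SMILES; fill each atom to its normal valence:
  2 × C (aromatic): 1 H each → 2
  2 × C (aromatic): no H
  1 × C: no H
  1 × N (aromatic): 1 H
  1 × O: 1 H
  1 × O: no H
  1 × O (charge -1): no H
  Total hydrogens = 4.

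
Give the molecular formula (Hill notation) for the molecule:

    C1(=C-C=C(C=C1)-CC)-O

Heavy atoms from the SMILES: 8 C, 1 O.
Implicit hydrogens by atom environment:
  4 × C (aromatic): 1 H each → 4
  2 × C (aromatic): no H
  1 × C: 3 H
  1 × C: 2 H
  1 × O: 1 H
  Total hydrogens = 10.
Molecular formula: C8H10O

C8H10O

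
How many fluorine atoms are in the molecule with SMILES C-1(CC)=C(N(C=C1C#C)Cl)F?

The symbol for fluorine appears 1 time in the SMILES.

1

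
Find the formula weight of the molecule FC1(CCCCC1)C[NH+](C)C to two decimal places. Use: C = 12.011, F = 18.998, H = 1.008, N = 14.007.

Molecular formula: C9H19FN+.
M = 9×12.011 + 1×18.998 + 19×1.008 + 1×14.007 = 160.26 g/mol.

160.26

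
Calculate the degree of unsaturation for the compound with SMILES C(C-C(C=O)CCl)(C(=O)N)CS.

2

Molecular formula from the SMILES: C7H12ClNO2S.
DoU = (2C + 2 + N − H − X)/2 = (2·7 + 2 + 1 − 12 − 1)/2 = 4/2 = 2.
(Structurally: 0 ring(s) + 2 π bond(s) = 2.)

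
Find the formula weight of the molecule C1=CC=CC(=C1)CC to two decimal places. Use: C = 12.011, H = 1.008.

Molecular formula: C8H10.
M = 8×12.011 + 10×1.008 = 106.17 g/mol.

106.17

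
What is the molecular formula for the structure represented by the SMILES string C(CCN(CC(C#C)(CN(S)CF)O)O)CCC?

C12H23FN2O2S

Heavy atoms from the SMILES: 12 C, 1 F, 2 N, 2 O, 1 S.
Implicit hydrogens by atom environment:
  8 × C: 2 H each → 16
  2 × C: no H
  2 × N: no H
  2 × O: 1 H each → 2
  1 × C: 3 H
  1 × C: 1 H
  1 × F: no H
  1 × S: 1 H
  Total hydrogens = 23.
Molecular formula: C12H23FN2O2S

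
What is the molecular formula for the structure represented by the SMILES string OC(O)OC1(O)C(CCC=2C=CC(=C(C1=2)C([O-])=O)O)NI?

Heavy atoms from the SMILES: 12 C, 1 I, 1 N, 7 O.
Implicit hydrogens by atom environment:
  4 × C (aromatic): no H
  4 × O: 1 H each → 4
  2 × C: 2 H each → 4
  2 × C (aromatic): 1 H each → 2
  2 × C: 1 H each → 2
  2 × C: no H
  2 × O: no H
  1 × I: no H
  1 × N: 1 H
  1 × O (charge -1): no H
  Total hydrogens = 13.
Net charge -1.
Molecular formula: C12H13INO7-

C12H13INO7-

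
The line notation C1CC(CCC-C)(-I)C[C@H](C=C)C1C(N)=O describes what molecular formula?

C13H22INO

Heavy atoms from the SMILES: 13 C, 1 I, 1 N, 1 O.
Implicit hydrogens by atom environment:
  7 × C: 2 H each → 14
  3 × C: 1 H each → 3
  2 × C: no H
  1 × C: 3 H
  1 × I: no H
  1 × N: 2 H
  1 × O: no H
  Total hydrogens = 22.
Molecular formula: C13H22INO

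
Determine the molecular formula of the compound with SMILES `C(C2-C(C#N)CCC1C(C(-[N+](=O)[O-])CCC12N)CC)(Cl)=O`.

C14H20ClN3O3

Heavy atoms from the SMILES: 14 C, 1 Cl, 3 N, 3 O.
Implicit hydrogens by atom environment:
  5 × C: 2 H each → 10
  5 × C: 1 H each → 5
  3 × C: no H
  2 × O: no H
  1 × C: 3 H
  1 × Cl: no H
  1 × N: 2 H
  1 × N (charge +1): no H
  1 × N: no H
  1 × O (charge -1): no H
  Total hydrogens = 20.
Molecular formula: C14H20ClN3O3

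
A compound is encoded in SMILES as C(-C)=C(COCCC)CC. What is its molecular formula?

C9H18O

Heavy atoms from the SMILES: 9 C, 1 O.
Implicit hydrogens by atom environment:
  4 × C: 2 H each → 8
  3 × C: 3 H each → 9
  1 × C: 1 H
  1 × C: no H
  1 × O: no H
  Total hydrogens = 18.
Molecular formula: C9H18O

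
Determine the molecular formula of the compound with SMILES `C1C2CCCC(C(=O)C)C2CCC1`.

C12H20O

Heavy atoms from the SMILES: 12 C, 1 O.
Implicit hydrogens by atom environment:
  7 × C: 2 H each → 14
  3 × C: 1 H each → 3
  1 × C: 3 H
  1 × C: no H
  1 × O: no H
  Total hydrogens = 20.
Molecular formula: C12H20O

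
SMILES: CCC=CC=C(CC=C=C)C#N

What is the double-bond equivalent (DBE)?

Molecular formula from the SMILES: C11H13N.
DoU = (2C + 2 + N − H − X)/2 = (2·11 + 2 + 1 − 13 − 0)/2 = 12/2 = 6.
(Structurally: 0 ring(s) + 6 π bond(s) = 6.)

6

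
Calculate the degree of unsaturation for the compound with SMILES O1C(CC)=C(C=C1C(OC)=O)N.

Molecular formula from the SMILES: C8H11NO3.
DoU = (2C + 2 + N − H − X)/2 = (2·8 + 2 + 1 − 11 − 0)/2 = 8/2 = 4.
(Structurally: 1 ring(s) + 3 π bond(s) = 4.)

4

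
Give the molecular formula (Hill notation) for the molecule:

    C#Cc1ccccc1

C8H6

Heavy atoms from the SMILES: 8 C.
Implicit hydrogens by atom environment:
  5 × C (aromatic): 1 H each → 5
  1 × C: 1 H
  1 × C (aromatic): no H
  1 × C: no H
  Total hydrogens = 6.
Molecular formula: C8H6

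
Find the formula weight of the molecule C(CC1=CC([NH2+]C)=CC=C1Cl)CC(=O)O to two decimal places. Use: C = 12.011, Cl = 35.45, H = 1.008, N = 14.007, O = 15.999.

Molecular formula: C11H15ClNO2+.
M = 11×12.011 + 1×35.45 + 15×1.008 + 1×14.007 + 2×15.999 = 228.70 g/mol.

228.70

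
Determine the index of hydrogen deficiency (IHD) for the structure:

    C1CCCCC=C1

2

Molecular formula from the SMILES: C7H12.
DoU = (2C + 2 + N − H − X)/2 = (2·7 + 2 + 0 − 12 − 0)/2 = 4/2 = 2.
(Structurally: 1 ring(s) + 1 π bond(s) = 2.)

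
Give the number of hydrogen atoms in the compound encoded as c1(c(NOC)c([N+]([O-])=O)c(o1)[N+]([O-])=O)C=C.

Hydrogens are implicit in SMILES; fill each atom to its normal valence:
  4 × C (aromatic): no H
  3 × O: no H
  2 × N (charge +1): no H
  2 × O (charge -1): no H
  1 × C: 3 H
  1 × C: 2 H
  1 × C: 1 H
  1 × N: 1 H
  1 × O (aromatic): no H
  Total hydrogens = 7.

7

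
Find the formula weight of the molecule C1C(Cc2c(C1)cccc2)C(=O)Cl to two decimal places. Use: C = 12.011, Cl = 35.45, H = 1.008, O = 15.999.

Molecular formula: C11H11ClO.
M = 11×12.011 + 1×35.45 + 11×1.008 + 1×15.999 = 194.66 g/mol.

194.66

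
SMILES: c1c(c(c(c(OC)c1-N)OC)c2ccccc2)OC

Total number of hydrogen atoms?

Hydrogens are implicit in SMILES; fill each atom to its normal valence:
  6 × C (aromatic): 1 H each → 6
  6 × C (aromatic): no H
  3 × C: 3 H each → 9
  3 × O: no H
  1 × N: 2 H
  Total hydrogens = 17.

17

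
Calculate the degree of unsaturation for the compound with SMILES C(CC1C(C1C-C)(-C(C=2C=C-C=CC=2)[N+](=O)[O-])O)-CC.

6

Molecular formula from the SMILES: C16H23NO3.
DoU = (2C + 2 + N − H − X)/2 = (2·16 + 2 + 1 − 23 − 0)/2 = 12/2 = 6.
(Structurally: 2 ring(s) + 4 π bond(s) = 6.)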